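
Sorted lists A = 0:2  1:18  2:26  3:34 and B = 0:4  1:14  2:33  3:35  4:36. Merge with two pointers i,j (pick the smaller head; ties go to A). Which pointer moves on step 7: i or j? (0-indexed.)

i

[i=0,j=0] A[i]=2<=B[j]=4 take 2 → i++
[i=1,j=0] A[i]=18>B[j]=4 take 4 → j++
[i=1,j=1] A[i]=18>B[j]=14 take 14 → j++
[i=1,j=2] A[i]=18<=B[j]=33 take 18 → i++
[i=2,j=2] A[i]=26<=B[j]=33 take 26 → i++
[i=3,j=2] A[i]=34>B[j]=33 take 33 → j++
[i=3,j=3] A[i]=34<=B[j]=35 take 34 → i++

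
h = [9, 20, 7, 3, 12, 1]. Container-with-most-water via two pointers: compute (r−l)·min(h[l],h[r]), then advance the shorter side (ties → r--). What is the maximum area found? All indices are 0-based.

l=0 r=5: min(9,1)*5=5 best=5 *, r--
l=0 r=4: min(9,12)*4=36 best=36 *, l++
l=1 r=4: min(20,12)*3=36 best=36, r--
l=1 r=3: min(20,3)*2=6 best=36, r--
l=1 r=2: min(20,7)*1=7 best=36, r--

max area = 36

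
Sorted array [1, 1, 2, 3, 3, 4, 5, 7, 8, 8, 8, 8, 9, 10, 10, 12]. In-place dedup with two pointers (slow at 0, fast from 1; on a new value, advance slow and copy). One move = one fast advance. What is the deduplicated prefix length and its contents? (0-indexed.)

(s=0,f=1) a[fast]=1=a[slow] dup → fast++
(s=0,f=2) a[fast]=2≠a[slow]=1 write a[1]=2 → slow++,fast++
(s=1,f=3) a[fast]=3≠a[slow]=2 write a[2]=3 → slow++,fast++
(s=2,f=4) a[fast]=3=a[slow] dup → fast++
(s=2,f=5) a[fast]=4≠a[slow]=3 write a[3]=4 → slow++,fast++
(s=3,f=6) a[fast]=5≠a[slow]=4 write a[4]=5 → slow++,fast++
(s=4,f=7) a[fast]=7≠a[slow]=5 write a[5]=7 → slow++,fast++
(s=5,f=8) a[fast]=8≠a[slow]=7 write a[6]=8 → slow++,fast++
(s=6,f=9) a[fast]=8=a[slow] dup → fast++
(s=6,f=10) a[fast]=8=a[slow] dup → fast++
(s=6,f=11) a[fast]=8=a[slow] dup → fast++
(s=6,f=12) a[fast]=9≠a[slow]=8 write a[7]=9 → slow++,fast++
(s=7,f=13) a[fast]=10≠a[slow]=9 write a[8]=10 → slow++,fast++
(s=8,f=14) a[fast]=10=a[slow] dup → fast++
(s=8,f=15) a[fast]=12≠a[slow]=10 write a[9]=12 → slow++,fast++

length 10; prefix = [1, 2, 3, 4, 5, 7, 8, 9, 10, 12]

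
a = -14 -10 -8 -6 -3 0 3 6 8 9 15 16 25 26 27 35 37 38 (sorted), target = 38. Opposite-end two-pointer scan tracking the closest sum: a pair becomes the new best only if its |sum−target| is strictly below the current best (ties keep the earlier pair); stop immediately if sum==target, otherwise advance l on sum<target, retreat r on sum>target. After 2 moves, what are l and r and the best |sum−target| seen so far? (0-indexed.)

[0,17] -14+38=24 d=14 * → l++
[1,17] -10+38=28 d=10 * → l++

l=2, r=17, best |Δ|=10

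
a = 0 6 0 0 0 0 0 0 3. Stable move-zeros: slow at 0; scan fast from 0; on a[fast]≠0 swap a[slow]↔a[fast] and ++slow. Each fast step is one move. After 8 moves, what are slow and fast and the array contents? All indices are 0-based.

slow=1, fast=8, a=[6, 0, 0, 0, 0, 0, 0, 0, 3]

(s=0,f=0) a[fast]=0 → fast++
(s=0,f=1) a[fast]=6≠0 swap→a[0]=6 → slow++,fast++
(s=1,f=2) a[fast]=0 → fast++
(s=1,f=3) a[fast]=0 → fast++
(s=1,f=4) a[fast]=0 → fast++
(s=1,f=5) a[fast]=0 → fast++
(s=1,f=6) a[fast]=0 → fast++
(s=1,f=7) a[fast]=0 → fast++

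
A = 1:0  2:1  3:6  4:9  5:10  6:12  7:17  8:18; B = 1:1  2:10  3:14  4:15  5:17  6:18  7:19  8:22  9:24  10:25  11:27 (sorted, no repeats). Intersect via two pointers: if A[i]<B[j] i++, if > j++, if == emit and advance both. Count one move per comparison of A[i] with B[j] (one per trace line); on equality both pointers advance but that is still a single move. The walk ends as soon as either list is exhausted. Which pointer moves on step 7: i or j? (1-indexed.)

[i=1,j=1] 0<1 → i++
[i=2,j=1] 1==1 emit → i++,j++
[i=3,j=2] 6<10 → i++
[i=4,j=2] 9<10 → i++
[i=5,j=2] 10==10 emit → i++,j++
[i=6,j=3] 12<14 → i++
[i=7,j=3] 17>14 → j++

j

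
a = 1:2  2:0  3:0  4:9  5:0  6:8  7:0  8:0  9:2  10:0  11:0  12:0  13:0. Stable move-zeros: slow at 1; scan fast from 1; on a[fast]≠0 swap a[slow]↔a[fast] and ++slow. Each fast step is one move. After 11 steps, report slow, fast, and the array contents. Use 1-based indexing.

slow=1 fast=1: a[fast]=2≠0 swap→a[1]=2, slow++,fast++
slow=2 fast=2: a[fast]=0, fast++
slow=2 fast=3: a[fast]=0, fast++
slow=2 fast=4: a[fast]=9≠0 swap→a[2]=9, slow++,fast++
slow=3 fast=5: a[fast]=0, fast++
slow=3 fast=6: a[fast]=8≠0 swap→a[3]=8, slow++,fast++
slow=4 fast=7: a[fast]=0, fast++
slow=4 fast=8: a[fast]=0, fast++
slow=4 fast=9: a[fast]=2≠0 swap→a[4]=2, slow++,fast++
slow=5 fast=10: a[fast]=0, fast++
slow=5 fast=11: a[fast]=0, fast++

slow=5, fast=12, a=[2, 9, 8, 2, 0, 0, 0, 0, 0, 0, 0, 0, 0]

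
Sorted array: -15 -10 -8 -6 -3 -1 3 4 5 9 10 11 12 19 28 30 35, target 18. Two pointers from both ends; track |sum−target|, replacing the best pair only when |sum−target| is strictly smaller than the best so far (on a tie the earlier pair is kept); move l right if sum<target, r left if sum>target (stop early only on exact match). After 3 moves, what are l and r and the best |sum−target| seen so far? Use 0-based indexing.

l=1, r=14, best |Δ|=2

l=0 r=16: -15+35=20 d=2 *, r--
l=0 r=15: -15+30=15 d=3, l++
l=1 r=15: -10+30=20 d=2, r--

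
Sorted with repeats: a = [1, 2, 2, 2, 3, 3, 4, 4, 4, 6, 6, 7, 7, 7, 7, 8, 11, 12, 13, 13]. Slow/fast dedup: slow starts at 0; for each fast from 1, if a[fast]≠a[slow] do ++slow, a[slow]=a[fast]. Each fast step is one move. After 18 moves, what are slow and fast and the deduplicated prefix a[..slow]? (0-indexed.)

(s=0,f=1) a[fast]=2≠a[slow]=1 write a[1]=2 → slow++,fast++
(s=1,f=2) a[fast]=2=a[slow] dup → fast++
(s=1,f=3) a[fast]=2=a[slow] dup → fast++
(s=1,f=4) a[fast]=3≠a[slow]=2 write a[2]=3 → slow++,fast++
(s=2,f=5) a[fast]=3=a[slow] dup → fast++
(s=2,f=6) a[fast]=4≠a[slow]=3 write a[3]=4 → slow++,fast++
(s=3,f=7) a[fast]=4=a[slow] dup → fast++
(s=3,f=8) a[fast]=4=a[slow] dup → fast++
(s=3,f=9) a[fast]=6≠a[slow]=4 write a[4]=6 → slow++,fast++
(s=4,f=10) a[fast]=6=a[slow] dup → fast++
(s=4,f=11) a[fast]=7≠a[slow]=6 write a[5]=7 → slow++,fast++
(s=5,f=12) a[fast]=7=a[slow] dup → fast++
(s=5,f=13) a[fast]=7=a[slow] dup → fast++
(s=5,f=14) a[fast]=7=a[slow] dup → fast++
(s=5,f=15) a[fast]=8≠a[slow]=7 write a[6]=8 → slow++,fast++
(s=6,f=16) a[fast]=11≠a[slow]=8 write a[7]=11 → slow++,fast++
(s=7,f=17) a[fast]=12≠a[slow]=11 write a[8]=12 → slow++,fast++
(s=8,f=18) a[fast]=13≠a[slow]=12 write a[9]=13 → slow++,fast++

slow=9, fast=19, prefix=[1, 2, 3, 4, 6, 7, 8, 11, 12, 13]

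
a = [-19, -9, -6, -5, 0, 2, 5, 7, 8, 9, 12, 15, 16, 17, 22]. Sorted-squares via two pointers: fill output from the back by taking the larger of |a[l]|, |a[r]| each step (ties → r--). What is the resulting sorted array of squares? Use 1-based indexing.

[1,15] |-19|<=|22| out[15]=484 → r--
[1,14] |-19|>|17| out[14]=361 → l++
[2,14] |-9|<=|17| out[13]=289 → r--
[2,13] |-9|<=|16| out[12]=256 → r--
[2,12] |-9|<=|15| out[11]=225 → r--
[2,11] |-9|<=|12| out[10]=144 → r--
[2,10] |-9|<=|9| out[9]=81 → r--
[2,9] |-9|>|8| out[8]=81 → l++
[3,9] |-6|<=|8| out[7]=64 → r--
[3,8] |-6|<=|7| out[6]=49 → r--
[3,7] |-6|>|5| out[5]=36 → l++
[4,7] |-5|<=|5| out[4]=25 → r--
[4,6] |-5|>|2| out[3]=25 → l++
[5,6] |0|<=|2| out[2]=4 → r--
[5,5] |0|<=|0| out[1]=0 → r--

[0, 4, 25, 25, 36, 49, 64, 81, 81, 144, 225, 256, 289, 361, 484]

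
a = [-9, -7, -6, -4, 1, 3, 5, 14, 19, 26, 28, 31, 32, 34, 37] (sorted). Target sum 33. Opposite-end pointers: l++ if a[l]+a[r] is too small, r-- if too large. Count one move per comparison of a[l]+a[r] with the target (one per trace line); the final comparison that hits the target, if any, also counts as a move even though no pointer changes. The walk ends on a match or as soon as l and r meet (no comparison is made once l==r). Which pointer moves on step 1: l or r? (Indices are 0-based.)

[0,14] -9+37=28 <33 → l++

l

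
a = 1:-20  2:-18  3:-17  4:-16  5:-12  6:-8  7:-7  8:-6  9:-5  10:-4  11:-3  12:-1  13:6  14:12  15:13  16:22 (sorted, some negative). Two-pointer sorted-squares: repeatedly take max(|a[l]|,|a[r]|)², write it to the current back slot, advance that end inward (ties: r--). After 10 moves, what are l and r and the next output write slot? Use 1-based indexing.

l=1 r=16: |-20|<=|22| out[16]=484, r--
l=1 r=15: |-20|>|13| out[15]=400, l++
l=2 r=15: |-18|>|13| out[14]=324, l++
l=3 r=15: |-17|>|13| out[13]=289, l++
l=4 r=15: |-16|>|13| out[12]=256, l++
l=5 r=15: |-12|<=|13| out[11]=169, r--
l=5 r=14: |-12|<=|12| out[10]=144, r--
l=5 r=13: |-12|>|6| out[9]=144, l++
l=6 r=13: |-8|>|6| out[8]=64, l++
l=7 r=13: |-7|>|6| out[7]=49, l++

l=8, r=13, next write slot=6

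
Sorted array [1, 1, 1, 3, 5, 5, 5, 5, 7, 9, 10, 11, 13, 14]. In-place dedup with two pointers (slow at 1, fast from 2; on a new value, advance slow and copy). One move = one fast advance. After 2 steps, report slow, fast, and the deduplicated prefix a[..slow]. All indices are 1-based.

slow=1, fast=4, prefix=[1]

slow=1 fast=2: a[fast]=1=a[slow] dup, fast++
slow=1 fast=3: a[fast]=1=a[slow] dup, fast++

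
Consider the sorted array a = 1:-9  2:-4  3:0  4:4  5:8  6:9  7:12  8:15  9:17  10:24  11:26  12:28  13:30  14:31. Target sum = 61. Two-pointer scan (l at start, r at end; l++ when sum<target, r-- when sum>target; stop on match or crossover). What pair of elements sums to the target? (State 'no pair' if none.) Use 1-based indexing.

(30, 31)

[1,14] -9+31=22 <61 → l++
[2,14] -4+31=27 <61 → l++
[3,14] 0+31=31 <61 → l++
[4,14] 4+31=35 <61 → l++
[5,14] 8+31=39 <61 → l++
[6,14] 9+31=40 <61 → l++
[7,14] 12+31=43 <61 → l++
[8,14] 15+31=46 <61 → l++
[9,14] 17+31=48 <61 → l++
[10,14] 24+31=55 <61 → l++
[11,14] 26+31=57 <61 → l++
[12,14] 28+31=59 <61 → l++
[13,14] 30+31=61 → found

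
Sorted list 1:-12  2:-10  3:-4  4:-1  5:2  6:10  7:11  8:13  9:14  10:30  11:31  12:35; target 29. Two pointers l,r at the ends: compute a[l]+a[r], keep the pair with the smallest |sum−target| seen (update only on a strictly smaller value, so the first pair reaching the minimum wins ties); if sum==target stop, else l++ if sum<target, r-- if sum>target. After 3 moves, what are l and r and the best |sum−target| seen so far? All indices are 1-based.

[1,12] -12+35=23 d=6 * → l++
[2,12] -10+35=25 d=4 * → l++
[3,12] -4+35=31 d=2 * → r--

l=3, r=11, best |Δ|=2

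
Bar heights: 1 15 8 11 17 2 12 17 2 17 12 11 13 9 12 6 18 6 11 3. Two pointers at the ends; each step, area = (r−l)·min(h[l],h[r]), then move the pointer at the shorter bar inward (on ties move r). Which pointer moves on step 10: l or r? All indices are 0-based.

l

l=0 r=19: min(1,3)*19=19 best=19 *, l++
l=1 r=19: min(15,3)*18=54 best=54 *, r--
l=1 r=18: min(15,11)*17=187 best=187 *, r--
l=1 r=17: min(15,6)*16=96 best=187, r--
l=1 r=16: min(15,18)*15=225 best=225 *, l++
l=2 r=16: min(8,18)*14=112 best=225, l++
l=3 r=16: min(11,18)*13=143 best=225, l++
l=4 r=16: min(17,18)*12=204 best=225, l++
l=5 r=16: min(2,18)*11=22 best=225, l++
l=6 r=16: min(12,18)*10=120 best=225, l++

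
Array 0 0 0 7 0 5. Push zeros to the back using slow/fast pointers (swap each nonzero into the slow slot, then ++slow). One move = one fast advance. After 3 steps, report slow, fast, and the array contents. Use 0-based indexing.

slow=0 fast=0: a[fast]=0, fast++
slow=0 fast=1: a[fast]=0, fast++
slow=0 fast=2: a[fast]=0, fast++

slow=0, fast=3, a=[0, 0, 0, 7, 0, 5]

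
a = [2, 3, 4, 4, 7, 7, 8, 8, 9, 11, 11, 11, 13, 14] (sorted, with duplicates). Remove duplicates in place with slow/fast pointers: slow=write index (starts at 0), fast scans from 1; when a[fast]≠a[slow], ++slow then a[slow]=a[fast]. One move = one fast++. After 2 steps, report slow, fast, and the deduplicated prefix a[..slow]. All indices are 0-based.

(s=0,f=1) a[fast]=3≠a[slow]=2 write a[1]=3 → slow++,fast++
(s=1,f=2) a[fast]=4≠a[slow]=3 write a[2]=4 → slow++,fast++

slow=2, fast=3, prefix=[2, 3, 4]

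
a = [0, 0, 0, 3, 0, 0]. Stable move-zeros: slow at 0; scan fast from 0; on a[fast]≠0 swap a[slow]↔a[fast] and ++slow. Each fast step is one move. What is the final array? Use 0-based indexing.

(s=0,f=0) a[fast]=0 → fast++
(s=0,f=1) a[fast]=0 → fast++
(s=0,f=2) a[fast]=0 → fast++
(s=0,f=3) a[fast]=3≠0 swap→a[0]=3 → slow++,fast++
(s=1,f=4) a[fast]=0 → fast++
(s=1,f=5) a[fast]=0 → fast++

[3, 0, 0, 0, 0, 0]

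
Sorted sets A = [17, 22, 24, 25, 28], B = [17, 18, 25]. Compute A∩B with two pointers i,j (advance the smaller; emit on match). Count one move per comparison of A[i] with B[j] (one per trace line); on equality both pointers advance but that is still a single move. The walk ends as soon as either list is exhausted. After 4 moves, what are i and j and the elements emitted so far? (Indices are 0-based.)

i=0 j=0: 17==17 emit, i++,j++
i=1 j=1: 22>18, j++
i=1 j=2: 22<25, i++
i=2 j=2: 24<25, i++

i=3, j=2, emitted=[17]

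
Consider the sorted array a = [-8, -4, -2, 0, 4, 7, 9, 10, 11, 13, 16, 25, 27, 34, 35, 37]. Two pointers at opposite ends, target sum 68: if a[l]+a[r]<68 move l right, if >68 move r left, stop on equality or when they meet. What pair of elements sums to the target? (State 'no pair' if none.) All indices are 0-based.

[0,15] -8+37=29 <68 → l++
[1,15] -4+37=33 <68 → l++
[2,15] -2+37=35 <68 → l++
[3,15] 0+37=37 <68 → l++
[4,15] 4+37=41 <68 → l++
[5,15] 7+37=44 <68 → l++
[6,15] 9+37=46 <68 → l++
[7,15] 10+37=47 <68 → l++
[8,15] 11+37=48 <68 → l++
[9,15] 13+37=50 <68 → l++
[10,15] 16+37=53 <68 → l++
[11,15] 25+37=62 <68 → l++
[12,15] 27+37=64 <68 → l++
[13,15] 34+37=71 >68 → r--
[13,14] 34+35=69 >68 → r--

no pair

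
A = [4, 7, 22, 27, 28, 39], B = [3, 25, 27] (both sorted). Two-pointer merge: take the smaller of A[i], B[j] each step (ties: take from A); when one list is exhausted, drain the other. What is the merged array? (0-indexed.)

i=0 j=0: A[i]=4>B[j]=3 take 3, j++
i=0 j=1: A[i]=4<=B[j]=25 take 4, i++
i=1 j=1: A[i]=7<=B[j]=25 take 7, i++
i=2 j=1: A[i]=22<=B[j]=25 take 22, i++
i=3 j=1: A[i]=27>B[j]=25 take 25, j++
i=3 j=2: A[i]=27<=B[j]=27 take 27, i++
i=4 j=2: A[i]=28>B[j]=27 take 27, j++
i=4 j=3: B done, take A[i]=28, i++
i=5 j=3: B done, take A[i]=39, i++

[3, 4, 7, 22, 25, 27, 27, 28, 39]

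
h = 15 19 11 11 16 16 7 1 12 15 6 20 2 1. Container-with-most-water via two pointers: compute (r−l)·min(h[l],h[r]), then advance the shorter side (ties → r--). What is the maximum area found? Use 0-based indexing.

[0,13] min(15,1)*13=13 best=13 * → r--
[0,12] min(15,2)*12=24 best=24 * → r--
[0,11] min(15,20)*11=165 best=165 * → l++
[1,11] min(19,20)*10=190 best=190 * → l++
[2,11] min(11,20)*9=99 best=190 → l++
[3,11] min(11,20)*8=88 best=190 → l++
[4,11] min(16,20)*7=112 best=190 → l++
[5,11] min(16,20)*6=96 best=190 → l++
[6,11] min(7,20)*5=35 best=190 → l++
[7,11] min(1,20)*4=4 best=190 → l++
[8,11] min(12,20)*3=36 best=190 → l++
[9,11] min(15,20)*2=30 best=190 → l++
[10,11] min(6,20)*1=6 best=190 → l++

max area = 190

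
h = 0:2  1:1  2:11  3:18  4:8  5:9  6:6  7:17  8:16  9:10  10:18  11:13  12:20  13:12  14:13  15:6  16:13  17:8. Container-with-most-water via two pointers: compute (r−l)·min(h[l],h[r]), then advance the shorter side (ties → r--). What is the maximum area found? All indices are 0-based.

[0,17] min(2,8)*17=34 best=34 * → l++
[1,17] min(1,8)*16=16 best=34 → l++
[2,17] min(11,8)*15=120 best=120 * → r--
[2,16] min(11,13)*14=154 best=154 * → l++
[3,16] min(18,13)*13=169 best=169 * → r--
[3,15] min(18,6)*12=72 best=169 → r--
[3,14] min(18,13)*11=143 best=169 → r--
[3,13] min(18,12)*10=120 best=169 → r--
[3,12] min(18,20)*9=162 best=169 → l++
[4,12] min(8,20)*8=64 best=169 → l++
[5,12] min(9,20)*7=63 best=169 → l++
[6,12] min(6,20)*6=36 best=169 → l++
[7,12] min(17,20)*5=85 best=169 → l++
[8,12] min(16,20)*4=64 best=169 → l++
[9,12] min(10,20)*3=30 best=169 → l++
[10,12] min(18,20)*2=36 best=169 → l++
[11,12] min(13,20)*1=13 best=169 → l++

max area = 169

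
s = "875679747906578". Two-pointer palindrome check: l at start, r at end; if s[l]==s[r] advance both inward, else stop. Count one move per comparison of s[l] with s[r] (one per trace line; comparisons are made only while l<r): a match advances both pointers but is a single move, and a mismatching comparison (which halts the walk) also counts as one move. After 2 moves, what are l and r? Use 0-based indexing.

[0,14] '8'=='8' → l++,r--
[1,13] '7'=='7' → l++,r--

l=2, r=12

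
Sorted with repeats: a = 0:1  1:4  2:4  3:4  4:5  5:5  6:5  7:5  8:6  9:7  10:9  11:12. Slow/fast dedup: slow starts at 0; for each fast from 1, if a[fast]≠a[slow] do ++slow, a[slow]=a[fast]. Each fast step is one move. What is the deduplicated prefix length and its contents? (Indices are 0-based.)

length 7; prefix = [1, 4, 5, 6, 7, 9, 12]

(s=0,f=1) a[fast]=4≠a[slow]=1 write a[1]=4 → slow++,fast++
(s=1,f=2) a[fast]=4=a[slow] dup → fast++
(s=1,f=3) a[fast]=4=a[slow] dup → fast++
(s=1,f=4) a[fast]=5≠a[slow]=4 write a[2]=5 → slow++,fast++
(s=2,f=5) a[fast]=5=a[slow] dup → fast++
(s=2,f=6) a[fast]=5=a[slow] dup → fast++
(s=2,f=7) a[fast]=5=a[slow] dup → fast++
(s=2,f=8) a[fast]=6≠a[slow]=5 write a[3]=6 → slow++,fast++
(s=3,f=9) a[fast]=7≠a[slow]=6 write a[4]=7 → slow++,fast++
(s=4,f=10) a[fast]=9≠a[slow]=7 write a[5]=9 → slow++,fast++
(s=5,f=11) a[fast]=12≠a[slow]=9 write a[6]=12 → slow++,fast++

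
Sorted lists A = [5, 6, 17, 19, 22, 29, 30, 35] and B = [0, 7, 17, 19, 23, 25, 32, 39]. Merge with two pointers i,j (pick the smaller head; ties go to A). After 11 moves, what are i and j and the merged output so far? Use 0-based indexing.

i=0 j=0: A[i]=5>B[j]=0 take 0, j++
i=0 j=1: A[i]=5<=B[j]=7 take 5, i++
i=1 j=1: A[i]=6<=B[j]=7 take 6, i++
i=2 j=1: A[i]=17>B[j]=7 take 7, j++
i=2 j=2: A[i]=17<=B[j]=17 take 17, i++
i=3 j=2: A[i]=19>B[j]=17 take 17, j++
i=3 j=3: A[i]=19<=B[j]=19 take 19, i++
i=4 j=3: A[i]=22>B[j]=19 take 19, j++
i=4 j=4: A[i]=22<=B[j]=23 take 22, i++
i=5 j=4: A[i]=29>B[j]=23 take 23, j++
i=5 j=5: A[i]=29>B[j]=25 take 25, j++

i=5, j=6, merged so far=[0, 5, 6, 7, 17, 17, 19, 19, 22, 23, 25]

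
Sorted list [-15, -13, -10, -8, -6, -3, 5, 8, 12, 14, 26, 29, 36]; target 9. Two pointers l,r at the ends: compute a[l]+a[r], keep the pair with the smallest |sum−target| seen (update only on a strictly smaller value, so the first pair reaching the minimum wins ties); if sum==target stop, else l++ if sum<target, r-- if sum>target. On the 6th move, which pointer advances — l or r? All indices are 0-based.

l

[0,12] -15+36=21 d=12 * → r--
[0,11] -15+29=14 d=5 * → r--
[0,10] -15+26=11 d=2 * → r--
[0,9] -15+14=-1 d=10 → l++
[1,9] -13+14=1 d=8 → l++
[2,9] -10+14=4 d=5 → l++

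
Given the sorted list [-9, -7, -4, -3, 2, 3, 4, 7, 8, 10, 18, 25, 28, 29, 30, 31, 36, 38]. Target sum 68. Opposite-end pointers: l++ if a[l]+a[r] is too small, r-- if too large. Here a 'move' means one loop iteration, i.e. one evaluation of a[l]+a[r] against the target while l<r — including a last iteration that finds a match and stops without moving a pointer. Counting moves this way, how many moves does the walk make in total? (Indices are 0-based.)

[0,17] -9+38=29 <68 → l++
[1,17] -7+38=31 <68 → l++
[2,17] -4+38=34 <68 → l++
[3,17] -3+38=35 <68 → l++
[4,17] 2+38=40 <68 → l++
[5,17] 3+38=41 <68 → l++
[6,17] 4+38=42 <68 → l++
[7,17] 7+38=45 <68 → l++
[8,17] 8+38=46 <68 → l++
[9,17] 10+38=48 <68 → l++
[10,17] 18+38=56 <68 → l++
[11,17] 25+38=63 <68 → l++
[12,17] 28+38=66 <68 → l++
[13,17] 29+38=67 <68 → l++
[14,17] 30+38=68 → found

15 moves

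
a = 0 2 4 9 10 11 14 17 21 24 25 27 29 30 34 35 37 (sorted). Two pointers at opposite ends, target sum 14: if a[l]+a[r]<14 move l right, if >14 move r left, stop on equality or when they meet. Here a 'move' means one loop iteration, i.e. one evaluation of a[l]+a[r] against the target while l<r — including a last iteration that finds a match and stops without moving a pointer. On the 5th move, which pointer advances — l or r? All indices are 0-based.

l=0 r=16: 0+37=37 >14, r--
l=0 r=15: 0+35=35 >14, r--
l=0 r=14: 0+34=34 >14, r--
l=0 r=13: 0+30=30 >14, r--
l=0 r=12: 0+29=29 >14, r--

r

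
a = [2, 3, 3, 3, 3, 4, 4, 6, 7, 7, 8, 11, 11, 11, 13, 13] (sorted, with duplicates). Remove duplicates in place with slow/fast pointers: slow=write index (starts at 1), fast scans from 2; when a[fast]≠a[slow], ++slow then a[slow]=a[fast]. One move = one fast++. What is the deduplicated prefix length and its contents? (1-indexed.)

slow=1 fast=2: a[fast]=3≠a[slow]=2 write a[2]=3, slow++,fast++
slow=2 fast=3: a[fast]=3=a[slow] dup, fast++
slow=2 fast=4: a[fast]=3=a[slow] dup, fast++
slow=2 fast=5: a[fast]=3=a[slow] dup, fast++
slow=2 fast=6: a[fast]=4≠a[slow]=3 write a[3]=4, slow++,fast++
slow=3 fast=7: a[fast]=4=a[slow] dup, fast++
slow=3 fast=8: a[fast]=6≠a[slow]=4 write a[4]=6, slow++,fast++
slow=4 fast=9: a[fast]=7≠a[slow]=6 write a[5]=7, slow++,fast++
slow=5 fast=10: a[fast]=7=a[slow] dup, fast++
slow=5 fast=11: a[fast]=8≠a[slow]=7 write a[6]=8, slow++,fast++
slow=6 fast=12: a[fast]=11≠a[slow]=8 write a[7]=11, slow++,fast++
slow=7 fast=13: a[fast]=11=a[slow] dup, fast++
slow=7 fast=14: a[fast]=11=a[slow] dup, fast++
slow=7 fast=15: a[fast]=13≠a[slow]=11 write a[8]=13, slow++,fast++
slow=8 fast=16: a[fast]=13=a[slow] dup, fast++

length 8; prefix = [2, 3, 4, 6, 7, 8, 11, 13]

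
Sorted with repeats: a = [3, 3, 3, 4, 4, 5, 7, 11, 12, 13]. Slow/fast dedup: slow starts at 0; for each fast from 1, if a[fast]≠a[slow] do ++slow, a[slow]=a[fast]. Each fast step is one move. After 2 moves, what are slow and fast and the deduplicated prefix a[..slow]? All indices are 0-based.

slow=0, fast=3, prefix=[3]

(s=0,f=1) a[fast]=3=a[slow] dup → fast++
(s=0,f=2) a[fast]=3=a[slow] dup → fast++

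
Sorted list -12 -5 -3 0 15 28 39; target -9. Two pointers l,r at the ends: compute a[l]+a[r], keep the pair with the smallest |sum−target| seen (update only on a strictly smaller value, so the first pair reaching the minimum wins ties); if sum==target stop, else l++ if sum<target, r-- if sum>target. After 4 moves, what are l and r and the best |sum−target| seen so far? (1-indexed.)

l=1 r=7: -12+39=27 d=36 *, r--
l=1 r=6: -12+28=16 d=25 *, r--
l=1 r=5: -12+15=3 d=12 *, r--
l=1 r=4: -12+0=-12 d=3 *, l++

l=2, r=4, best |Δ|=3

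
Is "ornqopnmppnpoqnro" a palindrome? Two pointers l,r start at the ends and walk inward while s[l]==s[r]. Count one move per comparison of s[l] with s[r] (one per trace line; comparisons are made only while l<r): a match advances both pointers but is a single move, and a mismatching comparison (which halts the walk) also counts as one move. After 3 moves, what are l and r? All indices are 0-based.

l=3, r=13

[0,16] 'o'=='o' → l++,r--
[1,15] 'r'=='r' → l++,r--
[2,14] 'n'=='n' → l++,r--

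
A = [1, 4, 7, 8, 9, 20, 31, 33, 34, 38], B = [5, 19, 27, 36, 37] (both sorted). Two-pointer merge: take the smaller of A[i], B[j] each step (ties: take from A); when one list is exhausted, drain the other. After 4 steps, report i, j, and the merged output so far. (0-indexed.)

i=0 j=0: A[i]=1<=B[j]=5 take 1, i++
i=1 j=0: A[i]=4<=B[j]=5 take 4, i++
i=2 j=0: A[i]=7>B[j]=5 take 5, j++
i=2 j=1: A[i]=7<=B[j]=19 take 7, i++

i=3, j=1, merged so far=[1, 4, 5, 7]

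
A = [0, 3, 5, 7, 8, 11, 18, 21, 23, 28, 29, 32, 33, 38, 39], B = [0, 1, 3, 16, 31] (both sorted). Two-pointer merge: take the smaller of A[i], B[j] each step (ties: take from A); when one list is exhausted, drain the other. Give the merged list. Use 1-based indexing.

i=1 j=1: A[i]=0<=B[j]=0 take 0, i++
i=2 j=1: A[i]=3>B[j]=0 take 0, j++
i=2 j=2: A[i]=3>B[j]=1 take 1, j++
i=2 j=3: A[i]=3<=B[j]=3 take 3, i++
i=3 j=3: A[i]=5>B[j]=3 take 3, j++
i=3 j=4: A[i]=5<=B[j]=16 take 5, i++
i=4 j=4: A[i]=7<=B[j]=16 take 7, i++
i=5 j=4: A[i]=8<=B[j]=16 take 8, i++
i=6 j=4: A[i]=11<=B[j]=16 take 11, i++
i=7 j=4: A[i]=18>B[j]=16 take 16, j++
i=7 j=5: A[i]=18<=B[j]=31 take 18, i++
i=8 j=5: A[i]=21<=B[j]=31 take 21, i++
i=9 j=5: A[i]=23<=B[j]=31 take 23, i++
i=10 j=5: A[i]=28<=B[j]=31 take 28, i++
i=11 j=5: A[i]=29<=B[j]=31 take 29, i++
i=12 j=5: A[i]=32>B[j]=31 take 31, j++
i=12 j=6: B done, take A[i]=32, i++
i=13 j=6: B done, take A[i]=33, i++
i=14 j=6: B done, take A[i]=38, i++
i=15 j=6: B done, take A[i]=39, i++

[0, 0, 1, 3, 3, 5, 7, 8, 11, 16, 18, 21, 23, 28, 29, 31, 32, 33, 38, 39]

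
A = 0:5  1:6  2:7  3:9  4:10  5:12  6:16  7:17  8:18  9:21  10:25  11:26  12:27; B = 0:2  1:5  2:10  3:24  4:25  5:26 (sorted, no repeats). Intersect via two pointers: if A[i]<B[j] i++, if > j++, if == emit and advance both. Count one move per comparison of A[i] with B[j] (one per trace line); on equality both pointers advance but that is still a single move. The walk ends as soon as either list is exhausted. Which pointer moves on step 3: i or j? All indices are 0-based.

i

[i=0,j=0] 5>2 → j++
[i=0,j=1] 5==5 emit → i++,j++
[i=1,j=2] 6<10 → i++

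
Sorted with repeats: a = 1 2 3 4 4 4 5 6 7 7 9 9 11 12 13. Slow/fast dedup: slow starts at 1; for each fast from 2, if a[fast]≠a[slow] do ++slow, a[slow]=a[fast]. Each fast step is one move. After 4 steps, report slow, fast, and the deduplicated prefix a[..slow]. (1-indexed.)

slow=1 fast=2: a[fast]=2≠a[slow]=1 write a[2]=2, slow++,fast++
slow=2 fast=3: a[fast]=3≠a[slow]=2 write a[3]=3, slow++,fast++
slow=3 fast=4: a[fast]=4≠a[slow]=3 write a[4]=4, slow++,fast++
slow=4 fast=5: a[fast]=4=a[slow] dup, fast++

slow=4, fast=6, prefix=[1, 2, 3, 4]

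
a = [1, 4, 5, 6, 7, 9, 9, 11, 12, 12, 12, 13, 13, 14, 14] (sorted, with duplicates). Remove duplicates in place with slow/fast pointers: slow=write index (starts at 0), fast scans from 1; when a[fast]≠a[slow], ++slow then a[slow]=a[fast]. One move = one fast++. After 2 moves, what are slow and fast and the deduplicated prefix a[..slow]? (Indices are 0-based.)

slow=2, fast=3, prefix=[1, 4, 5]

(s=0,f=1) a[fast]=4≠a[slow]=1 write a[1]=4 → slow++,fast++
(s=1,f=2) a[fast]=5≠a[slow]=4 write a[2]=5 → slow++,fast++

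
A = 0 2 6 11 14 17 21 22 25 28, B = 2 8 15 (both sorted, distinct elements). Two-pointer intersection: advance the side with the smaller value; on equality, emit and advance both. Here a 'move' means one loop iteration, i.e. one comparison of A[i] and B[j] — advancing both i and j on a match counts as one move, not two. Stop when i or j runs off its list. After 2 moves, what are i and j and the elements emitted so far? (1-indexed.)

i=3, j=2, emitted=[2]

[i=1,j=1] 0<2 → i++
[i=2,j=1] 2==2 emit → i++,j++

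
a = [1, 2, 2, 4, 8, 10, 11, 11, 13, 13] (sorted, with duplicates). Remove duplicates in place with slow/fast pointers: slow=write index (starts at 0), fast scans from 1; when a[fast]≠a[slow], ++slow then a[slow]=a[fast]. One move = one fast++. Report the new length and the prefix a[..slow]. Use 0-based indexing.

slow=0 fast=1: a[fast]=2≠a[slow]=1 write a[1]=2, slow++,fast++
slow=1 fast=2: a[fast]=2=a[slow] dup, fast++
slow=1 fast=3: a[fast]=4≠a[slow]=2 write a[2]=4, slow++,fast++
slow=2 fast=4: a[fast]=8≠a[slow]=4 write a[3]=8, slow++,fast++
slow=3 fast=5: a[fast]=10≠a[slow]=8 write a[4]=10, slow++,fast++
slow=4 fast=6: a[fast]=11≠a[slow]=10 write a[5]=11, slow++,fast++
slow=5 fast=7: a[fast]=11=a[slow] dup, fast++
slow=5 fast=8: a[fast]=13≠a[slow]=11 write a[6]=13, slow++,fast++
slow=6 fast=9: a[fast]=13=a[slow] dup, fast++

length 7; prefix = [1, 2, 4, 8, 10, 11, 13]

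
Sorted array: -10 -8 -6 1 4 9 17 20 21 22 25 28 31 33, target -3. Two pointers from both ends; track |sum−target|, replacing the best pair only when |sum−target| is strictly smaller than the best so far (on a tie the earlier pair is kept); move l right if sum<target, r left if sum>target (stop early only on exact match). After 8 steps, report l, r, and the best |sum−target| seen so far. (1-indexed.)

l=1 r=14: -10+33=23 d=26 *, r--
l=1 r=13: -10+31=21 d=24 *, r--
l=1 r=12: -10+28=18 d=21 *, r--
l=1 r=11: -10+25=15 d=18 *, r--
l=1 r=10: -10+22=12 d=15 *, r--
l=1 r=9: -10+21=11 d=14 *, r--
l=1 r=8: -10+20=10 d=13 *, r--
l=1 r=7: -10+17=7 d=10 *, r--

l=1, r=6, best |Δ|=10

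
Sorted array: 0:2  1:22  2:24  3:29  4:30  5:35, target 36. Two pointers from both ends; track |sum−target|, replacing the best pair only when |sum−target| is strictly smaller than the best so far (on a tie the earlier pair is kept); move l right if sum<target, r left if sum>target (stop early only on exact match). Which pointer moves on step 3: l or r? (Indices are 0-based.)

r

[0,5] 2+35=37 d=1 * → r--
[0,4] 2+30=32 d=4 → l++
[1,4] 22+30=52 d=16 → r--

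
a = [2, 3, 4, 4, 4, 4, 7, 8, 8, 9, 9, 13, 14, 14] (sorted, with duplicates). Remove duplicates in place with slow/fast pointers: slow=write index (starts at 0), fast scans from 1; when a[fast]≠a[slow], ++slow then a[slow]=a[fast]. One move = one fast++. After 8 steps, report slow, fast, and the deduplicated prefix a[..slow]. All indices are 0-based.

slow=4, fast=9, prefix=[2, 3, 4, 7, 8]

(s=0,f=1) a[fast]=3≠a[slow]=2 write a[1]=3 → slow++,fast++
(s=1,f=2) a[fast]=4≠a[slow]=3 write a[2]=4 → slow++,fast++
(s=2,f=3) a[fast]=4=a[slow] dup → fast++
(s=2,f=4) a[fast]=4=a[slow] dup → fast++
(s=2,f=5) a[fast]=4=a[slow] dup → fast++
(s=2,f=6) a[fast]=7≠a[slow]=4 write a[3]=7 → slow++,fast++
(s=3,f=7) a[fast]=8≠a[slow]=7 write a[4]=8 → slow++,fast++
(s=4,f=8) a[fast]=8=a[slow] dup → fast++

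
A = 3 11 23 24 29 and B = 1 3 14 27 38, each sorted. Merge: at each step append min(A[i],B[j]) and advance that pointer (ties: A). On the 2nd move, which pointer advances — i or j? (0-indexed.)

[i=0,j=0] A[i]=3>B[j]=1 take 1 → j++
[i=0,j=1] A[i]=3<=B[j]=3 take 3 → i++

i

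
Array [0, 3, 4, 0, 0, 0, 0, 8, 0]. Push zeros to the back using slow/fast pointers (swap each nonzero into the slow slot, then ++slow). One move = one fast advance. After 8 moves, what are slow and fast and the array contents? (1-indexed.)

slow=4, fast=9, a=[3, 4, 8, 0, 0, 0, 0, 0, 0]

slow=1 fast=1: a[fast]=0, fast++
slow=1 fast=2: a[fast]=3≠0 swap→a[1]=3, slow++,fast++
slow=2 fast=3: a[fast]=4≠0 swap→a[2]=4, slow++,fast++
slow=3 fast=4: a[fast]=0, fast++
slow=3 fast=5: a[fast]=0, fast++
slow=3 fast=6: a[fast]=0, fast++
slow=3 fast=7: a[fast]=0, fast++
slow=3 fast=8: a[fast]=8≠0 swap→a[3]=8, slow++,fast++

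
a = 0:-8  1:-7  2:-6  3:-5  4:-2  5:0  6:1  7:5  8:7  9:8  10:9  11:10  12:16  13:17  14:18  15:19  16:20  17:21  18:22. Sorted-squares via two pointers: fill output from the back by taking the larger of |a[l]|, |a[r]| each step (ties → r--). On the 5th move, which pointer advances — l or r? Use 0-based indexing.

l=0 r=18: |-8|<=|22| out[18]=484, r--
l=0 r=17: |-8|<=|21| out[17]=441, r--
l=0 r=16: |-8|<=|20| out[16]=400, r--
l=0 r=15: |-8|<=|19| out[15]=361, r--
l=0 r=14: |-8|<=|18| out[14]=324, r--

r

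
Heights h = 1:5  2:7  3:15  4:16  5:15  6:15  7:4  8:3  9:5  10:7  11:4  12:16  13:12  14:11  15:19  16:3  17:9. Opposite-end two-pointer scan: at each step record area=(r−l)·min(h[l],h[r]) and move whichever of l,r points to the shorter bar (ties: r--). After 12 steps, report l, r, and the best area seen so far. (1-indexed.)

l=11, r=15, best area=180

l=1 r=17: min(5,9)*16=80 best=80 *, l++
l=2 r=17: min(7,9)*15=105 best=105 *, l++
l=3 r=17: min(15,9)*14=126 best=126 *, r--
l=3 r=16: min(15,3)*13=39 best=126, r--
l=3 r=15: min(15,19)*12=180 best=180 *, l++
l=4 r=15: min(16,19)*11=176 best=180, l++
l=5 r=15: min(15,19)*10=150 best=180, l++
l=6 r=15: min(15,19)*9=135 best=180, l++
l=7 r=15: min(4,19)*8=32 best=180, l++
l=8 r=15: min(3,19)*7=21 best=180, l++
l=9 r=15: min(5,19)*6=30 best=180, l++
l=10 r=15: min(7,19)*5=35 best=180, l++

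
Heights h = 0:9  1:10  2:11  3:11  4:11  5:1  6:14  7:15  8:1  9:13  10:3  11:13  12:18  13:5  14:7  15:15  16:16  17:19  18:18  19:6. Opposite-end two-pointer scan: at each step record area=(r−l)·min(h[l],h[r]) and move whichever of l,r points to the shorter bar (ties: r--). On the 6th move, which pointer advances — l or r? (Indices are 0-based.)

l=0 r=19: min(9,6)*19=114 best=114 *, r--
l=0 r=18: min(9,18)*18=162 best=162 *, l++
l=1 r=18: min(10,18)*17=170 best=170 *, l++
l=2 r=18: min(11,18)*16=176 best=176 *, l++
l=3 r=18: min(11,18)*15=165 best=176, l++
l=4 r=18: min(11,18)*14=154 best=176, l++

l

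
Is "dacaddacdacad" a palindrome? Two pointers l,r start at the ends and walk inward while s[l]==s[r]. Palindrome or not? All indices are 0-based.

[0,12] 'd'=='d' → l++,r--
[1,11] 'a'=='a' → l++,r--
[2,10] 'c'=='c' → l++,r--
[3,9] 'a'=='a' → l++,r--
[4,8] 'd'=='d' → l++,r--
[5,7] 'd'!='c' → stop

not a palindrome (mismatch at 5,7)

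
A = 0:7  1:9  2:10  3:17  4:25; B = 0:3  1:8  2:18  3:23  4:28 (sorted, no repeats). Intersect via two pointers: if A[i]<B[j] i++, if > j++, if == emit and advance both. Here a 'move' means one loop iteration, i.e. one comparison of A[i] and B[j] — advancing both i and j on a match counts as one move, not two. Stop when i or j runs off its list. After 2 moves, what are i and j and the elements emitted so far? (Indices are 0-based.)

i=1, j=1, emitted=[]

i=0 j=0: 7>3, j++
i=0 j=1: 7<8, i++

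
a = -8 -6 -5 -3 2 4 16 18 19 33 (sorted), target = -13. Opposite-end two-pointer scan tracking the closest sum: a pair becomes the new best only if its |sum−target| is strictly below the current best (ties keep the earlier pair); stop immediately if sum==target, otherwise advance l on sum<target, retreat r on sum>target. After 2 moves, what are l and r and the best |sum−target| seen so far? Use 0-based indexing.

l=0, r=7, best |Δ|=24

[0,9] -8+33=25 d=38 * → r--
[0,8] -8+19=11 d=24 * → r--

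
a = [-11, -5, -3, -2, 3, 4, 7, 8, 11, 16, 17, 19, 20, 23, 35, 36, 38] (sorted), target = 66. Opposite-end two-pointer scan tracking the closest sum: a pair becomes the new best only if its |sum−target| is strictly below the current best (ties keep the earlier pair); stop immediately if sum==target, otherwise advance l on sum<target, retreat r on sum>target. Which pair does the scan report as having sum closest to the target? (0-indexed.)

pair (23, 38) with sum 61 (|Δ|=5)

l=0 r=16: -11+38=27 d=39 *, l++
l=1 r=16: -5+38=33 d=33 *, l++
l=2 r=16: -3+38=35 d=31 *, l++
l=3 r=16: -2+38=36 d=30 *, l++
l=4 r=16: 3+38=41 d=25 *, l++
l=5 r=16: 4+38=42 d=24 *, l++
l=6 r=16: 7+38=45 d=21 *, l++
l=7 r=16: 8+38=46 d=20 *, l++
l=8 r=16: 11+38=49 d=17 *, l++
l=9 r=16: 16+38=54 d=12 *, l++
l=10 r=16: 17+38=55 d=11 *, l++
l=11 r=16: 19+38=57 d=9 *, l++
l=12 r=16: 20+38=58 d=8 *, l++
l=13 r=16: 23+38=61 d=5 *, l++
l=14 r=16: 35+38=73 d=7, r--
l=14 r=15: 35+36=71 d=5, r--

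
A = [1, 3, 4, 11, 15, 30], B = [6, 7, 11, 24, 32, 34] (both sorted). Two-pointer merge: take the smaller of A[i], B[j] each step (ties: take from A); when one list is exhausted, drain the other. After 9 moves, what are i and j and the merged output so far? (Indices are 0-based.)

i=5, j=4, merged so far=[1, 3, 4, 6, 7, 11, 11, 15, 24]

[i=0,j=0] A[i]=1<=B[j]=6 take 1 → i++
[i=1,j=0] A[i]=3<=B[j]=6 take 3 → i++
[i=2,j=0] A[i]=4<=B[j]=6 take 4 → i++
[i=3,j=0] A[i]=11>B[j]=6 take 6 → j++
[i=3,j=1] A[i]=11>B[j]=7 take 7 → j++
[i=3,j=2] A[i]=11<=B[j]=11 take 11 → i++
[i=4,j=2] A[i]=15>B[j]=11 take 11 → j++
[i=4,j=3] A[i]=15<=B[j]=24 take 15 → i++
[i=5,j=3] A[i]=30>B[j]=24 take 24 → j++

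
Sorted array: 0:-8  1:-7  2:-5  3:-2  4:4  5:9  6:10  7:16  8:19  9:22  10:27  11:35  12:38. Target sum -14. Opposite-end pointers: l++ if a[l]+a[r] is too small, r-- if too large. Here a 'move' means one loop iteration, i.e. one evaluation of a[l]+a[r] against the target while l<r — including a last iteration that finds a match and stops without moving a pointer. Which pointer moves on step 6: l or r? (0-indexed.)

[0,12] -8+38=30 >-14 → r--
[0,11] -8+35=27 >-14 → r--
[0,10] -8+27=19 >-14 → r--
[0,9] -8+22=14 >-14 → r--
[0,8] -8+19=11 >-14 → r--
[0,7] -8+16=8 >-14 → r--

r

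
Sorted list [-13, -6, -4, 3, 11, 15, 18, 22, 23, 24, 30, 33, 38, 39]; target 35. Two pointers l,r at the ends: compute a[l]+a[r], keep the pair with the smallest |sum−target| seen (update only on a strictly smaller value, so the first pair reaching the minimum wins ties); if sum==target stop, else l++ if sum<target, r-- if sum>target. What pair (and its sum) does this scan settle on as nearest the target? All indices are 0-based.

pair (-4, 39) with sum 35 (|Δ|=0)

l=0 r=13: -13+39=26 d=9 *, l++
l=1 r=13: -6+39=33 d=2 *, l++
l=2 r=13: -4+39=35 d=0 *, stop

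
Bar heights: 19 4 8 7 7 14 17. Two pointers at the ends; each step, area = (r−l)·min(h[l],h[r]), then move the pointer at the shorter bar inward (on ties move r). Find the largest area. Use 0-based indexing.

max area = 102

[0,6] min(19,17)*6=102 best=102 * → r--
[0,5] min(19,14)*5=70 best=102 → r--
[0,4] min(19,7)*4=28 best=102 → r--
[0,3] min(19,7)*3=21 best=102 → r--
[0,2] min(19,8)*2=16 best=102 → r--
[0,1] min(19,4)*1=4 best=102 → r--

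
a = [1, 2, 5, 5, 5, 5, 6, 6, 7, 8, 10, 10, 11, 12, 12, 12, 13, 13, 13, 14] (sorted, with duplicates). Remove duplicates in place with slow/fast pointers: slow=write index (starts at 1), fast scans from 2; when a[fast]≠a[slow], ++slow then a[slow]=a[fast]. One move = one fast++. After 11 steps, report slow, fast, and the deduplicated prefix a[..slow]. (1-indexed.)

slow=7, fast=13, prefix=[1, 2, 5, 6, 7, 8, 10]

slow=1 fast=2: a[fast]=2≠a[slow]=1 write a[2]=2, slow++,fast++
slow=2 fast=3: a[fast]=5≠a[slow]=2 write a[3]=5, slow++,fast++
slow=3 fast=4: a[fast]=5=a[slow] dup, fast++
slow=3 fast=5: a[fast]=5=a[slow] dup, fast++
slow=3 fast=6: a[fast]=5=a[slow] dup, fast++
slow=3 fast=7: a[fast]=6≠a[slow]=5 write a[4]=6, slow++,fast++
slow=4 fast=8: a[fast]=6=a[slow] dup, fast++
slow=4 fast=9: a[fast]=7≠a[slow]=6 write a[5]=7, slow++,fast++
slow=5 fast=10: a[fast]=8≠a[slow]=7 write a[6]=8, slow++,fast++
slow=6 fast=11: a[fast]=10≠a[slow]=8 write a[7]=10, slow++,fast++
slow=7 fast=12: a[fast]=10=a[slow] dup, fast++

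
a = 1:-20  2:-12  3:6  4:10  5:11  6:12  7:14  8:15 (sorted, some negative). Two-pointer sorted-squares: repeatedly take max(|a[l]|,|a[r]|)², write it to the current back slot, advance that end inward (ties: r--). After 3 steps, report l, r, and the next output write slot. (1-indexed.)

l=2, r=6, next write slot=5

l=1 r=8: |-20|>|15| out[8]=400, l++
l=2 r=8: |-12|<=|15| out[7]=225, r--
l=2 r=7: |-12|<=|14| out[6]=196, r--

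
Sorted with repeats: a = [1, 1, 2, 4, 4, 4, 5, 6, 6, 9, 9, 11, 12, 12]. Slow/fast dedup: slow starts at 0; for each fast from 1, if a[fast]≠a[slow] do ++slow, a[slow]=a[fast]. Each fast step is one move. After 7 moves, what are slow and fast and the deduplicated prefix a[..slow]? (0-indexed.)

(s=0,f=1) a[fast]=1=a[slow] dup → fast++
(s=0,f=2) a[fast]=2≠a[slow]=1 write a[1]=2 → slow++,fast++
(s=1,f=3) a[fast]=4≠a[slow]=2 write a[2]=4 → slow++,fast++
(s=2,f=4) a[fast]=4=a[slow] dup → fast++
(s=2,f=5) a[fast]=4=a[slow] dup → fast++
(s=2,f=6) a[fast]=5≠a[slow]=4 write a[3]=5 → slow++,fast++
(s=3,f=7) a[fast]=6≠a[slow]=5 write a[4]=6 → slow++,fast++

slow=4, fast=8, prefix=[1, 2, 4, 5, 6]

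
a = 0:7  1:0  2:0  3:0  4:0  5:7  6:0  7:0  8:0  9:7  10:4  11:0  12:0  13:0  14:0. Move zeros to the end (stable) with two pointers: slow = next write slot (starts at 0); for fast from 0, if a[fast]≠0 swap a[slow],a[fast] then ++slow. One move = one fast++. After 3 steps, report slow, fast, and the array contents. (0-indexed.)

slow=1, fast=3, a=[7, 0, 0, 0, 0, 7, 0, 0, 0, 7, 4, 0, 0, 0, 0]

(s=0,f=0) a[fast]=7≠0 swap→a[0]=7 → slow++,fast++
(s=1,f=1) a[fast]=0 → fast++
(s=1,f=2) a[fast]=0 → fast++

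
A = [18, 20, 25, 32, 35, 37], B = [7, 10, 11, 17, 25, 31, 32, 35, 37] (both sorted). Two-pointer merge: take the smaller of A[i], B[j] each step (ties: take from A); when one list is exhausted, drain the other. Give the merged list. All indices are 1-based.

[7, 10, 11, 17, 18, 20, 25, 25, 31, 32, 32, 35, 35, 37, 37]

i=1 j=1: A[i]=18>B[j]=7 take 7, j++
i=1 j=2: A[i]=18>B[j]=10 take 10, j++
i=1 j=3: A[i]=18>B[j]=11 take 11, j++
i=1 j=4: A[i]=18>B[j]=17 take 17, j++
i=1 j=5: A[i]=18<=B[j]=25 take 18, i++
i=2 j=5: A[i]=20<=B[j]=25 take 20, i++
i=3 j=5: A[i]=25<=B[j]=25 take 25, i++
i=4 j=5: A[i]=32>B[j]=25 take 25, j++
i=4 j=6: A[i]=32>B[j]=31 take 31, j++
i=4 j=7: A[i]=32<=B[j]=32 take 32, i++
i=5 j=7: A[i]=35>B[j]=32 take 32, j++
i=5 j=8: A[i]=35<=B[j]=35 take 35, i++
i=6 j=8: A[i]=37>B[j]=35 take 35, j++
i=6 j=9: A[i]=37<=B[j]=37 take 37, i++
i=7 j=9: A done, take B[j]=37, j++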